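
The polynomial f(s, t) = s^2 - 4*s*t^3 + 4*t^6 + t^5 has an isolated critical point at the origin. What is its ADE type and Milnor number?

Type A4, Milnor number mu = 4.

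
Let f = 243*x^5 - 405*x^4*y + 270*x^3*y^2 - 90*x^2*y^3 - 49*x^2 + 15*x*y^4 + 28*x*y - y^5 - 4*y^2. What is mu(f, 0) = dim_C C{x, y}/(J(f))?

4

The Hessian of f at 0 has rank 1. Corank 1: A-series; mu = 4 gives A_4.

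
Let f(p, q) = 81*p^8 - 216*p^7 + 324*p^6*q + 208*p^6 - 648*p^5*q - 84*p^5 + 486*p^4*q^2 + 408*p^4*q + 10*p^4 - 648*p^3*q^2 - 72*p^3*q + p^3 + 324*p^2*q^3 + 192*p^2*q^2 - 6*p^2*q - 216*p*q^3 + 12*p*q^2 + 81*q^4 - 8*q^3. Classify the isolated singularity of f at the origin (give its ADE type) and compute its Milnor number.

Type E6, Milnor number mu = 6.

The Hessian of f at 0 is [[0, 0], [0, 0]] with rank 0, so corank 2. A Groebner basis of the Jacobian ideal J(f) in C{p,q} is {p^3 + 9*p^2/4 - 9*p*q + 9*q^2, p^2*q + 5*p^2/4 - 5*p*q + 5*q^2, 11*p^2/16 + p*q^2 - 11*p*q/4 + 11*q^2/4, 3*p^2/8 - 3*p*q/2 + q^3 + 3*q^2/2}; counting standard monomials gives mu = 6. Corank 2; j^3 = (p - 2*q)^3 is a perfect cube, so E-series; the 4-jet and mu = 6 give E_6.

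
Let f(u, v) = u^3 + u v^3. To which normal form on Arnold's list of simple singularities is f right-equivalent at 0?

The Hessian of f at 0 has rank 0. Corank 2; j^3 = u^3 is a perfect cube, so E-series; the 4-jet and mu = 7 give E_7.

E_7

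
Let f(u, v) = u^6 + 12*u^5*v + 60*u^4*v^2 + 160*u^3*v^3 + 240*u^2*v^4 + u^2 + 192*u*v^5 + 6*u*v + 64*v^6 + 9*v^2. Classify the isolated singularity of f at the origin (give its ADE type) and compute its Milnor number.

Type A_{5}, Milnor number mu = 5.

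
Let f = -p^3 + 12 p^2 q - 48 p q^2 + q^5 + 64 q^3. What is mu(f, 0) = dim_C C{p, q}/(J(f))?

The Hessian of f at 0 has rank 0. Corank 2; j^3 = -(p - 4*q)^3 is a perfect cube, so E-series; the 5-jet and mu = 8 give E_8.

8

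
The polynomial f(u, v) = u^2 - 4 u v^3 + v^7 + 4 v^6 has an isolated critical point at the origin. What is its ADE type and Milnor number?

Type A_6, Milnor number mu = 6.

The Hessian of f at 0 has rank 1. Corank 1: A-series; mu = 6 gives A_6.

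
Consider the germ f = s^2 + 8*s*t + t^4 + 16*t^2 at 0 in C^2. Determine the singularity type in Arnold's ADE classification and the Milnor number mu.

Type A_3, Milnor number mu = 3.

The Hessian of f at 0 is [[2, 8], [8, 32]] with rank 1, so corank 1. A Groebner basis of the Jacobian ideal J(f) in C{s,t} is {t^3, s + 4*t}; counting standard monomials gives mu = 3. Corank 1: A-series; mu = 3 gives A_3.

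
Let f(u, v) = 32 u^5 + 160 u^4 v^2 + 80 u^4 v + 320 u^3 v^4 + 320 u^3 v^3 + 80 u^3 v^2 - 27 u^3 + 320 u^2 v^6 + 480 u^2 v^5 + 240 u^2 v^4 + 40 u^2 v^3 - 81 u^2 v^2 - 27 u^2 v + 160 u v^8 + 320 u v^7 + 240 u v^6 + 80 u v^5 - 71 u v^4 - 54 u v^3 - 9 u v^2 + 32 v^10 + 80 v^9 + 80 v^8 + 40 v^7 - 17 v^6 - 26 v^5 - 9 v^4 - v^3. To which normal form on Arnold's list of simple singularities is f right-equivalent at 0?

The Hessian of f at 0 has rank 0. Corank 2; j^3 = -(3*u + v)^3 is a perfect cube, so E-series; the 5-jet and mu = 8 give E_8.

E8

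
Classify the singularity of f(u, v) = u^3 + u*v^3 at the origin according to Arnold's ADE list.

E_{7}

The Hessian of f at 0 is [[0, 0], [0, 0]] with rank 0, so corank 2. A Groebner basis of the Jacobian ideal J(f) in C{u,v} is {u^3, u*v^2, 3*u^2 + v^3}; counting standard monomials gives mu = 7. Corank 2; j^3 = u^3 is a perfect cube, so E-series; the 4-jet and mu = 7 give E_7.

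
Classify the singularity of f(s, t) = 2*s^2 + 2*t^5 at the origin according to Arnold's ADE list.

A4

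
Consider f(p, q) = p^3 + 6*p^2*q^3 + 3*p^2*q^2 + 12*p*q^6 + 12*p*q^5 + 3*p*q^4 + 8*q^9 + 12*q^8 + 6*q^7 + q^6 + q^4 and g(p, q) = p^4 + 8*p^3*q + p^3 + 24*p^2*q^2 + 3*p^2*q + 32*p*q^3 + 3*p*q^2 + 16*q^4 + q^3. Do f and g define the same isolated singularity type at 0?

The Hessian of f at 0 has rank 0. Corank 2; j^3 = p^3 is a perfect cube, so E-series; the 4-jet and mu = 6 give E_6. The Hessian of g at 0 has rank 0. Corank 2; j^3 = (p + q)^3 is a perfect cube, so E-series; the 4-jet and mu = 6 give E_6. Both have type E_6, hence right-equivalent.

Yes.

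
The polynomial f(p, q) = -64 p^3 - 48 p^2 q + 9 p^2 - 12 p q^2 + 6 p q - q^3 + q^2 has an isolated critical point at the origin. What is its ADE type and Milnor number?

Type A_2, Milnor number mu = 2.

The Hessian of f at 0 is [[18, 6], [6, 2]] with rank 1, so corank 1. A Groebner basis of the Jacobian ideal J(f) in C{p,q} is {q^2, p + q/3}; counting standard monomials gives mu = 2. Corank 1: A-series; mu = 2 gives A_2.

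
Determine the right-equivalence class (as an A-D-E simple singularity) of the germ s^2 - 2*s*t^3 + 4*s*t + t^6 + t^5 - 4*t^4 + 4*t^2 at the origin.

A4

The Hessian of f at 0 has rank 1. Corank 1: A-series; mu = 4 gives A_4.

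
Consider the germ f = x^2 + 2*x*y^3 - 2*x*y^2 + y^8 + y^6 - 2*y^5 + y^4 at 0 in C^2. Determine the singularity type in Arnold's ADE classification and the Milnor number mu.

Type A_7, Milnor number mu = 7.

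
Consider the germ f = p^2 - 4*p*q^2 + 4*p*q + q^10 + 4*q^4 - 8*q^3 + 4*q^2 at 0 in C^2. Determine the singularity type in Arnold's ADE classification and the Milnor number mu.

The Hessian of f at 0 has rank 1. Corank 1: A-series; mu = 9 gives A_9.

Type A_9, Milnor number mu = 9.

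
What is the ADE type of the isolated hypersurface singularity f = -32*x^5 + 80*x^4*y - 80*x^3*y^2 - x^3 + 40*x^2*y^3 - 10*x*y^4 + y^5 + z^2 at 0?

The Hessian of f at 0 has rank 1. Corank 2; j^3 = -x^3 is a perfect cube, so E-series; the 5-jet and mu = 8 give E_8.

E_{8}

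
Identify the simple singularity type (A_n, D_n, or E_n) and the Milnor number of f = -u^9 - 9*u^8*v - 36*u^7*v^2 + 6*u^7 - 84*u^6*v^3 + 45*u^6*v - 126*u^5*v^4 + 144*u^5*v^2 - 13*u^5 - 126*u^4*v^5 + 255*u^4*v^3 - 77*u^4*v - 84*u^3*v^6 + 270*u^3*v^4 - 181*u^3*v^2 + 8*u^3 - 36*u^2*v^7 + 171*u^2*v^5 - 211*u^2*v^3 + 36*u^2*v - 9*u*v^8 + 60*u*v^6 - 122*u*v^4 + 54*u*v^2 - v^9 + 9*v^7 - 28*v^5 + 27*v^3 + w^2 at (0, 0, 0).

Type E_{8}, Milnor number mu = 8.

The Hessian of f at 0 is [[0, 0, 0], [0, 0, 0], [0, 0, 2]] with rank 1, so corank 2. A Groebner basis of the Jacobian ideal J(f) in C{u,v,w} is {-88*u^2 + u*v^3 - 264*u*v - 198*v^2, 64*u^2 + 192*u*v + v^4 + 144*v^2, u^3 - 27*u*v^2/4 - 27*v^3/4, u^2*v + 3*u*v^2 + 9*v^3/4, w}; counting standard monomials gives mu = 8. Corank 2; j^3 = (2*u + 3*v)^3 is a perfect cube, so E-series; the 5-jet and mu = 8 give E_8.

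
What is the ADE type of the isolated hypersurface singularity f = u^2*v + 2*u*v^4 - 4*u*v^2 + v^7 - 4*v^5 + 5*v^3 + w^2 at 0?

D_{4}

The Hessian of f at 0 is [[0, 0, 0], [0, 0, 0], [0, 0, 2]] with rank 1, so corank 2. A Groebner basis of the Jacobian ideal J(f) in C{u,v,w} is {v^3, u^2 - v^2, u*v - 2*v^2, w}; counting standard monomials gives mu = 4. Corank 2; j^3 = v*(u^2 - 4*u*v + 5*v^2) splits into three distinct lines over C (the quadratic factor has nonzero discriminant), so D_4.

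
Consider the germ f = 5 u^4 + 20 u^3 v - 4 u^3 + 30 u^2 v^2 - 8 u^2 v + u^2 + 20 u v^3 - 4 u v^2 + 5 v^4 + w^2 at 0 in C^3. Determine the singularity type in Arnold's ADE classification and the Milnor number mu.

Type A3, Milnor number mu = 3.

The Hessian of f at 0 has rank 2. Corank 1: A-series; mu = 3 gives A_3.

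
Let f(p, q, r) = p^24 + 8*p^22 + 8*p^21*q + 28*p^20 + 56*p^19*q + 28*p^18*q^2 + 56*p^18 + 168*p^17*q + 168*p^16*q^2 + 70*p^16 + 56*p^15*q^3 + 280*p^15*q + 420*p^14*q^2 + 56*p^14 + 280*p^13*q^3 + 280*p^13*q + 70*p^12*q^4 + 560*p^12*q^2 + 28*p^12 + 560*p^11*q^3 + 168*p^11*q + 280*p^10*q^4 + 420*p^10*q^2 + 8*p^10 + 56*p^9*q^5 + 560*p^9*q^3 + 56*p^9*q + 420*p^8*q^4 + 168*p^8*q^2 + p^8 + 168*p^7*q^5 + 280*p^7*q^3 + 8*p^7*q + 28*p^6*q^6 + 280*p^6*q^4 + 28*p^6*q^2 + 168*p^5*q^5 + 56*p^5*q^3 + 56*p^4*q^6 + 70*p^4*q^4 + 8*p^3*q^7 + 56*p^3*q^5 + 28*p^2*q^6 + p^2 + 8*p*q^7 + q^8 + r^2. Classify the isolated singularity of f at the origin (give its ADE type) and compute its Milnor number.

Type A7, Milnor number mu = 7.

The Hessian of f at 0 is [[2, 0, 0], [0, 0, 0], [0, 0, 2]] with rank 2, so corank 1. A Groebner basis of the Jacobian ideal J(f) in C{p,q,r} is {q^7, p, r}; counting standard monomials gives mu = 7. Corank 1: A-series; mu = 7 gives A_7.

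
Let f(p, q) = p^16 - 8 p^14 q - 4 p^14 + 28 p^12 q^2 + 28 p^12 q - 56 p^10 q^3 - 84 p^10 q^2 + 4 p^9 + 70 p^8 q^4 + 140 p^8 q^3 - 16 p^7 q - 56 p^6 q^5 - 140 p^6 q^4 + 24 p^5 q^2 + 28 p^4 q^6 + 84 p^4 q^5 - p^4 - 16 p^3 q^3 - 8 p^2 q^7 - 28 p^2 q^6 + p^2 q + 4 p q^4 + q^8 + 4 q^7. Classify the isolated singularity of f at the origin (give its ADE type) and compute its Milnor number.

Type D_9, Milnor number mu = 9.

The Hessian of f at 0 is [[0, 0], [0, 0]] with rank 0, so corank 2. A Groebner basis of the Jacobian ideal J(f) in C{p,q} is {p^2*q^2, p^2*q + p^2/2 + p*q^3, p*q/2 + q^4, p^3}; counting standard monomials gives mu = 9. Corank 2; j^3 = p^2*q has shape L^2 M (L != M), so D-series; mu = 9 gives D_9.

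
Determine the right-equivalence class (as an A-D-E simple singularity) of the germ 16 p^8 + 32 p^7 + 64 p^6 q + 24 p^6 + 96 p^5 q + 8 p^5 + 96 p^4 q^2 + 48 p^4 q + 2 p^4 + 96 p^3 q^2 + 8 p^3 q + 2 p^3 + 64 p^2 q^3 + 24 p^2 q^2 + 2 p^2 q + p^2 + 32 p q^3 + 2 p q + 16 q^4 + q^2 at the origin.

The Hessian of f at 0 has rank 1. Corank 1: A-series; mu = 3 gives A_3.

A_{3}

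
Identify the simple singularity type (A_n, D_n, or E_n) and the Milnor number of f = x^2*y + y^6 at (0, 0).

The Hessian of f at 0 is [[0, 0], [0, 0]] with rank 0, so corank 2. A Groebner basis of the Jacobian ideal J(f) in C{x,y} is {x^2/6 + y^5, x^3, x*y}; counting standard monomials gives mu = 7. Corank 2; j^3 = x^2*y has shape L^2 M (L != M), so D-series; mu = 7 gives D_7.

Type D_7, Milnor number mu = 7.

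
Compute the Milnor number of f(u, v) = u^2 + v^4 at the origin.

3

The Hessian of f at 0 is [[2, 0], [0, 0]] with rank 1, so corank 1. A Groebner basis of the Jacobian ideal J(f) in C{u,v} is {v^3, u}; counting standard monomials gives mu = 3. Corank 1: A-series; mu = 3 gives A_3.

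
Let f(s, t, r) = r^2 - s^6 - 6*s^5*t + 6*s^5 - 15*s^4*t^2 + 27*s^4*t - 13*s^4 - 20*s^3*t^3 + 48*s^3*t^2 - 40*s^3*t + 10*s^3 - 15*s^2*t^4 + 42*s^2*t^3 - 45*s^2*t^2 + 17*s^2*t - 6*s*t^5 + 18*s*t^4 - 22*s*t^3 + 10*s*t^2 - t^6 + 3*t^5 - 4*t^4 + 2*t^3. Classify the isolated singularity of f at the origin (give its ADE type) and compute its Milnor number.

The Hessian of f at 0 is [[0, 0, 0], [0, 0, 0], [0, 0, 2]] with rank 1, so corank 2. A Groebner basis of the Jacobian ideal J(f) in C{s,t,r} is {t^3, s^2 - 2*t^2/11, s*t + 5*t^2/11, r}; counting standard monomials gives mu = 4. Corank 2; j^3 = (2*s + t)*(5*s^2 + 6*s*t + 2*t^2) splits into three distinct lines over C (the quadratic factor has nonzero discriminant), so D_4.

Type D_{4}, Milnor number mu = 4.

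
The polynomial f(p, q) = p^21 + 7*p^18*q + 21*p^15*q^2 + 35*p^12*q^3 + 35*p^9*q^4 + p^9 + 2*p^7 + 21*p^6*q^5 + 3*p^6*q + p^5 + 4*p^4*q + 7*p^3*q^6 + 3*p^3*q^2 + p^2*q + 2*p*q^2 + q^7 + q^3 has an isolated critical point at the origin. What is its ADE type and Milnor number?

Type D_8, Milnor number mu = 8.

The Hessian of f at 0 has rank 0. Corank 2; j^3 = q*(p + q)^2 has shape L^2 M (L != M), so D-series; mu = 8 gives D_8.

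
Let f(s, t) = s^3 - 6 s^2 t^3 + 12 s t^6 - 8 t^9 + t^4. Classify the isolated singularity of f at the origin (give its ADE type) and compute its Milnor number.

The Hessian of f at 0 has rank 0. Corank 2; j^3 = s^3 is a perfect cube, so E-series; the 4-jet and mu = 6 give E_6.

Type E6, Milnor number mu = 6.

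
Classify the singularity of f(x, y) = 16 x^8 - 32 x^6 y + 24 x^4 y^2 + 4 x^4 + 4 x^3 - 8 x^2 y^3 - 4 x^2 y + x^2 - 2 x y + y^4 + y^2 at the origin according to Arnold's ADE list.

A_{3}

The Hessian of f at 0 is [[2, -2], [-2, 2]] with rank 1, so corank 1. A Groebner basis of the Jacobian ideal J(f) in C{x,y} is {x^2 + x/2 - y/2, x*y + x/2 - y/2, x/2 + y^2 - y/2}; counting standard monomials gives mu = 3. Corank 1: A-series; mu = 3 gives A_3.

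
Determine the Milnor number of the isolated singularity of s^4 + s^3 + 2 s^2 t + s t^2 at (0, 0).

5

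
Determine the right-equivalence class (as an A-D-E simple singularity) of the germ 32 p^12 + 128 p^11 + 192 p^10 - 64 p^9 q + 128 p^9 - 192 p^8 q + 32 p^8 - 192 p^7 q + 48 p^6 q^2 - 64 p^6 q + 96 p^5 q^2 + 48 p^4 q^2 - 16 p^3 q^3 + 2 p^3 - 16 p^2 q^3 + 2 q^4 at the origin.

E_{6}

The Hessian of f at 0 has rank 0. Corank 2; j^3 = 2*p^3 is a perfect cube, so E-series; the 4-jet and mu = 6 give E_6.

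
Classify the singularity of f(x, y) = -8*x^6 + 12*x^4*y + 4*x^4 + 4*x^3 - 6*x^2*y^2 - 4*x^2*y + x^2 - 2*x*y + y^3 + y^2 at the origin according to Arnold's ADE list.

A_2

The Hessian of f at 0 is [[2, -2], [-2, 2]] with rank 1, so corank 1. A Groebner basis of the Jacobian ideal J(f) in C{x,y} is {y^2, x - y}; counting standard monomials gives mu = 2. Corank 1: A-series; mu = 2 gives A_2.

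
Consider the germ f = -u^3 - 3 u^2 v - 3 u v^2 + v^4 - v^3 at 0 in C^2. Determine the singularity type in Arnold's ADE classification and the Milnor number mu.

Type E_{6}, Milnor number mu = 6.

The Hessian of f at 0 has rank 0. Corank 2; j^3 = -(u + v)^3 is a perfect cube, so E-series; the 4-jet and mu = 6 give E_6.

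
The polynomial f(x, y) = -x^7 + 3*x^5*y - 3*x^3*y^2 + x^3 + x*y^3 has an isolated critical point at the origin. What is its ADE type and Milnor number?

The Hessian of f at 0 is [[0, 0], [0, 0]] with rank 0, so corank 2. A Groebner basis of the Jacobian ideal J(f) in C{x,y} is {x^3, x*y^2, 3*x^2 + y^3}; counting standard monomials gives mu = 7. Corank 2; j^3 = x^3 is a perfect cube, so E-series; the 4-jet and mu = 7 give E_7.

Type E7, Milnor number mu = 7.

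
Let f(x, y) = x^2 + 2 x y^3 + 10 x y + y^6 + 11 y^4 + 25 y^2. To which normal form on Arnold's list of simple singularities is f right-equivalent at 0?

A_{3}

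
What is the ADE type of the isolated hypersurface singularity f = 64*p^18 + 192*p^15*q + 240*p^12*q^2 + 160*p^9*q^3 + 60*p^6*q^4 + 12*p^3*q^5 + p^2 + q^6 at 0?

A5

The Hessian of f at 0 is [[2, 0], [0, 0]] with rank 1, so corank 1. A Groebner basis of the Jacobian ideal J(f) in C{p,q} is {q^5, p}; counting standard monomials gives mu = 5. Corank 1: A-series; mu = 5 gives A_5.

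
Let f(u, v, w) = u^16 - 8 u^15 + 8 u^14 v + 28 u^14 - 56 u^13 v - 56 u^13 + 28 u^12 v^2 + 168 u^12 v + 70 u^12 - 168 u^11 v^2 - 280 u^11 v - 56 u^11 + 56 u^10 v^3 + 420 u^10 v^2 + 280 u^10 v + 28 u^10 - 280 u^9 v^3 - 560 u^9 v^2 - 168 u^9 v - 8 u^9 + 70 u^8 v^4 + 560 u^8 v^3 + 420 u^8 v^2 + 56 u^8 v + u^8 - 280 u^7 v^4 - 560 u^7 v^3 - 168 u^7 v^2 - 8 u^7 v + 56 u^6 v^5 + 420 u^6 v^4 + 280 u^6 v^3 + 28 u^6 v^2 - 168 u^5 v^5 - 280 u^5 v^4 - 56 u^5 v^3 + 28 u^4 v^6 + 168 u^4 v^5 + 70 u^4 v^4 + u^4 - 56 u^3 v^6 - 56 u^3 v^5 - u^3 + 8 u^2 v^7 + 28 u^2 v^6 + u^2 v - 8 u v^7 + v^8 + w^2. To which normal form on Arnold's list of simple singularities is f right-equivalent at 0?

The Hessian of f at 0 has rank 1. Corank 2; j^3 = -u^2*(u - v) has shape L^2 M (L != M), so D-series; mu = 9 gives D_9.

D_9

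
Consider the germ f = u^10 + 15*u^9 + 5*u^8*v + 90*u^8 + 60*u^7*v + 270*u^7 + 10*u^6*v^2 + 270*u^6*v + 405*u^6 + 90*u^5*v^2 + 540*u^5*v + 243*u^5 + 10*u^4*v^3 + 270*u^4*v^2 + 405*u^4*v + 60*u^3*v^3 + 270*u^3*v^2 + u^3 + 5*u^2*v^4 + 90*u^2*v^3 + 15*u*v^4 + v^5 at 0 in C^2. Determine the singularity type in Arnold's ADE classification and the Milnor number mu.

Type E_8, Milnor number mu = 8.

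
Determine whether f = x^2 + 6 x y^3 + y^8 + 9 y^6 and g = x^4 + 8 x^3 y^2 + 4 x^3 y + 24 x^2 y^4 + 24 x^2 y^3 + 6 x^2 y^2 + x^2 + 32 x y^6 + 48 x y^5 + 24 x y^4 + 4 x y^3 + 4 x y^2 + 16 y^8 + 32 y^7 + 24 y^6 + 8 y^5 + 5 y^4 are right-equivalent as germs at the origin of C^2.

No.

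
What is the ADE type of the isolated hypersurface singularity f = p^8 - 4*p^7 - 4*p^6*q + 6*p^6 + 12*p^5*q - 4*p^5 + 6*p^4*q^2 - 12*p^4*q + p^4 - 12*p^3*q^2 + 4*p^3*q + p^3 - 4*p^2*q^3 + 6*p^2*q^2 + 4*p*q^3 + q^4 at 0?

E_{6}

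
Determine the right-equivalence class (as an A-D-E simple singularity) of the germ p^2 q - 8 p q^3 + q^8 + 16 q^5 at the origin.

D_{9}

The Hessian of f at 0 has rank 0. Corank 2; j^3 = p^2*q has shape L^2 M (L != M), so D-series; mu = 9 gives D_9.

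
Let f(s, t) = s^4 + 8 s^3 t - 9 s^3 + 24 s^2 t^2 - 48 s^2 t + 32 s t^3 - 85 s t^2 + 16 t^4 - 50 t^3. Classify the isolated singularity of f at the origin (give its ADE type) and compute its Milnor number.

The Hessian of f at 0 has rank 0. Corank 2; j^3 = -(s + 2*t)*(3*s + 5*t)^2 has shape L^2 M (L != M), so D-series; mu = 5 gives D_5.

Type D5, Milnor number mu = 5.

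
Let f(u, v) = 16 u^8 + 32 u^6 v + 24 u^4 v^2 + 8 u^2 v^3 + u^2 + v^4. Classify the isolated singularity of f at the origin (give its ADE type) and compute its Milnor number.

The Hessian of f at 0 has rank 1. Corank 1: A-series; mu = 3 gives A_3.

Type A_3, Milnor number mu = 3.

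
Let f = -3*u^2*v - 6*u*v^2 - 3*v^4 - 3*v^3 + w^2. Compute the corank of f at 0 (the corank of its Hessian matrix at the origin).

Hessian at 0 has rank 1.

2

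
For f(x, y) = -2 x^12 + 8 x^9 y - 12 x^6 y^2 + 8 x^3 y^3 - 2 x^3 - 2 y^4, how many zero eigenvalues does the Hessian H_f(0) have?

The Hessian at 0 is [[0, 0], [0, 0]] of rank 0; hence corank 2.

2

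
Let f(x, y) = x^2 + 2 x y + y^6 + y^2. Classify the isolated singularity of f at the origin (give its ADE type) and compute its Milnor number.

Type A_5, Milnor number mu = 5.

The Hessian of f at 0 is [[2, 2], [2, 2]] with rank 1, so corank 1. A Groebner basis of the Jacobian ideal J(f) in C{x,y} is {y^5, x + y}; counting standard monomials gives mu = 5. Corank 1: A-series; mu = 5 gives A_5.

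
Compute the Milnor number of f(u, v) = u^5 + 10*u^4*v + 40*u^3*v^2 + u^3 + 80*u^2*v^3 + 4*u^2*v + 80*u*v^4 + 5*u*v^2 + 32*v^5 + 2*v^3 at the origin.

6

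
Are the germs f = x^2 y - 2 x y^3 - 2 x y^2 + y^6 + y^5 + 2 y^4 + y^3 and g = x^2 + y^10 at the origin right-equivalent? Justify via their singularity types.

The Hessian of f at 0 has rank 0. Corank 2; j^3 = y*(x - y)^2 has shape L^2 M (L != M), so D-series; mu = 7 gives D_7. The Hessian of g at 0 has rank 1. Corank 1: A-series; mu = 9 gives A_9. f is D_7 but g is A_9, hence not right-equivalent.

No.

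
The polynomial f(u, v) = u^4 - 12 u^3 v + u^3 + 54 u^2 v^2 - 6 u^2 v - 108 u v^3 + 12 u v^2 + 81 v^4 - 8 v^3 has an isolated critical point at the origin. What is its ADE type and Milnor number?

The Hessian of f at 0 has rank 0. Corank 2; j^3 = (u - 2*v)^3 is a perfect cube, so E-series; the 4-jet and mu = 6 give E_6.

Type E_{6}, Milnor number mu = 6.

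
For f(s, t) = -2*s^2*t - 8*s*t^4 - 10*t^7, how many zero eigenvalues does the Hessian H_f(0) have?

The Hessian at 0 is [[0, 0], [0, 0]] of rank 0; hence corank 2.

2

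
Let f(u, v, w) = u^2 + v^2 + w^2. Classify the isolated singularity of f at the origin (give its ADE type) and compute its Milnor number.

Type A_1, Milnor number mu = 1.

The Hessian of f at 0 has rank 3. Corank 0: nondegenerate Morse point, so A_1.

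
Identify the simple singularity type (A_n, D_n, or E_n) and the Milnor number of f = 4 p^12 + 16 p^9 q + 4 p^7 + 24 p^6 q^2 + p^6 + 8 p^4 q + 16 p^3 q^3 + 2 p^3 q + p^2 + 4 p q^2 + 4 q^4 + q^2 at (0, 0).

Type A_{1}, Milnor number mu = 1.

The Hessian of f at 0 has rank 2. Corank 0: nondegenerate Morse point, so A_1.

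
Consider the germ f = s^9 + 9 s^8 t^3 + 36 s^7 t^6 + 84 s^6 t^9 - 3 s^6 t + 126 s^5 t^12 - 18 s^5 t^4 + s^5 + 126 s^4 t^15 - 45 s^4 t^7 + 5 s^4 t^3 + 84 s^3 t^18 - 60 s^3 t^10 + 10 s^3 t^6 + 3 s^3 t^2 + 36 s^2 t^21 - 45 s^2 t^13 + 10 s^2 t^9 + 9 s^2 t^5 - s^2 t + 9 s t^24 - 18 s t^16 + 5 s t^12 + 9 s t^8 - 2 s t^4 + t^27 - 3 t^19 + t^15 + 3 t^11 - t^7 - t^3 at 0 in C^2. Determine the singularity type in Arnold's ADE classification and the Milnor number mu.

The Hessian of f at 0 has rank 0. Corank 2; j^3 = -t*(s^2 + t^2) splits into three distinct lines over C (the quadratic factor has nonzero discriminant), so D_4.

Type D_4, Milnor number mu = 4.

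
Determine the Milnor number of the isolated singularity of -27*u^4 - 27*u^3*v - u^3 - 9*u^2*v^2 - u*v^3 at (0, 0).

7

The Hessian of f at 0 has rank 0. Corank 2; j^3 = -u^3 is a perfect cube, so E-series; the 4-jet and mu = 7 give E_7.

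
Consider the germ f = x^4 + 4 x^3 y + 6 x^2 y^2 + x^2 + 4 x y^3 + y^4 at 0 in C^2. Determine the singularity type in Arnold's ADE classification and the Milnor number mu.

Type A_{3}, Milnor number mu = 3.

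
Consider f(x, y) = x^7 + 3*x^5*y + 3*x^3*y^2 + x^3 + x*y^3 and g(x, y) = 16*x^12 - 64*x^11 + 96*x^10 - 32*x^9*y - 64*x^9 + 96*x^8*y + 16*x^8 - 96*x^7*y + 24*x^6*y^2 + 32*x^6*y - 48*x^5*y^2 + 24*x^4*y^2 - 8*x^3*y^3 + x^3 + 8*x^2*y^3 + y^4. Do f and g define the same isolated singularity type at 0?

No.

The Hessian of f at 0 is [[0, 0], [0, 0]] with rank 0, so corank 2. A Groebner basis of the Jacobian ideal J(f) in C{x,y} is {x^3, x*y^2, 3*x^2 + y^3}; counting standard monomials gives mu = 7. Corank 2; j^3 = x^3 is a perfect cube, so E-series; the 4-jet and mu = 7 give E_7. The Hessian of g at 0 is [[0, 0], [0, 0]] with rank 0, so corank 2. A Groebner basis of the Jacobian ideal J(g) in C{x,y} is {y^3, x^2}; counting standard monomials gives mu = 6. Corank 2; j^3 = x^3 is a perfect cube, so E-series; the 4-jet and mu = 6 give E_6. f is E_7 but g is E_6, hence not right-equivalent.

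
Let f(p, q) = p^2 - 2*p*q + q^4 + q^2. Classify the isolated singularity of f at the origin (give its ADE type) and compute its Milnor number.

Type A_{3}, Milnor number mu = 3.

The Hessian of f at 0 is [[2, -2], [-2, 2]] with rank 1, so corank 1. A Groebner basis of the Jacobian ideal J(f) in C{p,q} is {q^3, p - q}; counting standard monomials gives mu = 3. Corank 1: A-series; mu = 3 gives A_3.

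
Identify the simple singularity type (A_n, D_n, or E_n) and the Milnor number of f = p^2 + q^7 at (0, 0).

Type A_6, Milnor number mu = 6.

The Hessian of f at 0 has rank 1. Corank 1: A-series; mu = 6 gives A_6.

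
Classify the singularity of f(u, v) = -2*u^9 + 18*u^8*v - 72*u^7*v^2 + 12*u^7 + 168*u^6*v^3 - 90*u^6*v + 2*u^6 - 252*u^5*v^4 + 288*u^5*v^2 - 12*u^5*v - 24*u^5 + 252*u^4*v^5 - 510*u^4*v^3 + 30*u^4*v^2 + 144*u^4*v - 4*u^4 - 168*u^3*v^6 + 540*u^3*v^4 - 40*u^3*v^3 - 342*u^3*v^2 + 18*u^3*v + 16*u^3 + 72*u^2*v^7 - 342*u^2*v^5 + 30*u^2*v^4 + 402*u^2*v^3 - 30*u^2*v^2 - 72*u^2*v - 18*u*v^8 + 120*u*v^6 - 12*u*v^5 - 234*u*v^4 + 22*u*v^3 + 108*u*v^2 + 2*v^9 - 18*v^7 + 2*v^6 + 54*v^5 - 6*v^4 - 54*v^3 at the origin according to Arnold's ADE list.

E_{7}

The Hessian of f at 0 has rank 0. Corank 2; j^3 = 2*(2*u - 3*v)^3 is a perfect cube, so E-series; the 4-jet and mu = 7 give E_7.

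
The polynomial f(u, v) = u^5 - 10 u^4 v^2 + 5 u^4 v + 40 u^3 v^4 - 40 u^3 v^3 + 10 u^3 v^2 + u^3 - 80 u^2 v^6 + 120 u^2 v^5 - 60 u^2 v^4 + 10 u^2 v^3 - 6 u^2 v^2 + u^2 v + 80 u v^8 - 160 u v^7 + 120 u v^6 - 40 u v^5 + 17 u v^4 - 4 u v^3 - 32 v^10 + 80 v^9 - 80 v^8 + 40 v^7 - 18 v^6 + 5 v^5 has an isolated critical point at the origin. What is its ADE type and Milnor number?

Type D6, Milnor number mu = 6.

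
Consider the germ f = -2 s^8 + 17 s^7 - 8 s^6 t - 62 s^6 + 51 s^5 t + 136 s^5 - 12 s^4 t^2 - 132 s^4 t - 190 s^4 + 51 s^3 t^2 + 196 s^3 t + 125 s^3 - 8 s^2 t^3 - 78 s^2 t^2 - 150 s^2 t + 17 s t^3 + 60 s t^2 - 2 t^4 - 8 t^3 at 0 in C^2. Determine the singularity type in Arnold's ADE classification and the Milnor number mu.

Type E_7, Milnor number mu = 7.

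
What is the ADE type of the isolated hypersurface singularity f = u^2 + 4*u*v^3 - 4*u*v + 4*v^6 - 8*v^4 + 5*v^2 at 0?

A1

The Hessian of f at 0 has rank 2. Corank 0: nondegenerate Morse point, so A_1.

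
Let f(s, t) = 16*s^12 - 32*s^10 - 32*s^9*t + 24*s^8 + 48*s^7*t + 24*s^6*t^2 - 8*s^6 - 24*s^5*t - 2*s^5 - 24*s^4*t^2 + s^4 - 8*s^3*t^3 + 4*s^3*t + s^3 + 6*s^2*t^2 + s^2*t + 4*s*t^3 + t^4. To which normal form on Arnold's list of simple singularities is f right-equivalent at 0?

The Hessian of f at 0 has rank 0. Corank 2; j^3 = s^2*(s + t) has shape L^2 M (L != M), so D-series; mu = 5 gives D_5.

D_5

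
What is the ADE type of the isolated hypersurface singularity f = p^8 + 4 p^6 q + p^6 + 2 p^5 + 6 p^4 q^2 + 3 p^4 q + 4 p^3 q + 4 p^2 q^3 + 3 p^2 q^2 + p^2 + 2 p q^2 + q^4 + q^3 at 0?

A_{2}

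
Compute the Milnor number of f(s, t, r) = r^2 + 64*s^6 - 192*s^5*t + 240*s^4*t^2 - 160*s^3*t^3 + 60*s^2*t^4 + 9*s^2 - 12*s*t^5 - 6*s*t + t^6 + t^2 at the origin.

5

The Hessian of f at 0 has rank 2. Corank 1: A-series; mu = 5 gives A_5.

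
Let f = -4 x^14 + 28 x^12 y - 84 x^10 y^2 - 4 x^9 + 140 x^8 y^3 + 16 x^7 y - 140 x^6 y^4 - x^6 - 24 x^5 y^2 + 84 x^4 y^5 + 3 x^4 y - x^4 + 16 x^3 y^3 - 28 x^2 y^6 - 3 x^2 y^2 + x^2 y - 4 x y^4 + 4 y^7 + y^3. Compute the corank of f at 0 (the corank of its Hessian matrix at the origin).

2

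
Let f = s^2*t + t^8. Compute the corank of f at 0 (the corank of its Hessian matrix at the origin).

2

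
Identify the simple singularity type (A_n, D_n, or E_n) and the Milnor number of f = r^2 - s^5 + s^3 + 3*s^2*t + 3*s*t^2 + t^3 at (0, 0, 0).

The Hessian of f at 0 is [[0, 0, 0], [0, 0, 0], [0, 0, 2]] with rank 1, so corank 2. A Groebner basis of the Jacobian ideal J(f) in C{s,t,r} is {t^5, s*t^3 + 3*t^4/4, s^2 + 2*s*t + t^2, r}; counting standard monomials gives mu = 8. Corank 2; j^3 = (s + t)^3 is a perfect cube, so E-series; the 5-jet and mu = 8 give E_8.

Type E8, Milnor number mu = 8.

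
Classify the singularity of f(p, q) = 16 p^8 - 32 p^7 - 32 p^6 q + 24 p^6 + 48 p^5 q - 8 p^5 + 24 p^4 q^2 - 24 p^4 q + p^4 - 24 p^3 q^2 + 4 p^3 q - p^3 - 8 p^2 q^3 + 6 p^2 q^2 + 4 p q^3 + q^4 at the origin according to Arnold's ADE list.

The Hessian of f at 0 has rank 0. Corank 2; j^3 = -p^3 is a perfect cube, so E-series; the 4-jet and mu = 6 give E_6.

E_{6}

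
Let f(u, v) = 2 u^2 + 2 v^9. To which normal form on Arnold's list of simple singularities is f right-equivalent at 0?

The Hessian of f at 0 has rank 1. Corank 1: A-series; mu = 8 gives A_8.

A_{8}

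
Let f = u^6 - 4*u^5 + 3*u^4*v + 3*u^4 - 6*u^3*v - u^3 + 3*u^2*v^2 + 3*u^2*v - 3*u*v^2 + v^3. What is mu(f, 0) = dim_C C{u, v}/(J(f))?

8

The Hessian of f at 0 is [[0, 0], [0, 0]] with rank 0, so corank 2. A Groebner basis of the Jacobian ideal J(f) in C{u,v} is {3*u^2/8 + u*v^3 - 3*u*v^2/4 - 3*u*v/4 + 3*v^3/4 + 3*v^2/8, u^2/2 - u*v^2 - u*v + v^4 + v^3 + v^2/2, u^3 - 3*u^2/4 - 3*u*v^2/2 + 3*u*v/2 + v^3/2 - 3*v^2/4, u^2*v - u^2/4 - 3*u*v^2/2 + u*v/2 + v^3/2 - v^2/4}; counting standard monomials gives mu = 8. Corank 2; j^3 = -(u - v)^3 is a perfect cube, so E-series; the 5-jet and mu = 8 give E_8.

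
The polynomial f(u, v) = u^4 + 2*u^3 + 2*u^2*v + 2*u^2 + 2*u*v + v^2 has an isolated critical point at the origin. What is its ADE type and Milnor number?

Type A_{1}, Milnor number mu = 1.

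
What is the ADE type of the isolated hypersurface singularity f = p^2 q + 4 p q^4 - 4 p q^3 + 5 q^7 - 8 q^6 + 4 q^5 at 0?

The Hessian of f at 0 has rank 0. Corank 2; j^3 = p^2*q has shape L^2 M (L != M), so D-series; mu = 8 gives D_8.

D_{8}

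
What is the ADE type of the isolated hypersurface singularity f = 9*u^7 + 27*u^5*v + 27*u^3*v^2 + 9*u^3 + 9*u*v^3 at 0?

The Hessian of f at 0 has rank 0. Corank 2; j^3 = 9*u^3 is a perfect cube, so E-series; the 4-jet and mu = 7 give E_7.

E7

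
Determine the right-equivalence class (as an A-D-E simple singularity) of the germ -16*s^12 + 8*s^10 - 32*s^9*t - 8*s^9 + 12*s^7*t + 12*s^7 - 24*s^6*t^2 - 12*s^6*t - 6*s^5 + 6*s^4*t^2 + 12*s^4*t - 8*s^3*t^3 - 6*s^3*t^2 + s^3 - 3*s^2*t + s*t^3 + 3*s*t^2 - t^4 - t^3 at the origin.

The Hessian of f at 0 is [[0, 0], [0, 0]] with rank 0, so corank 2. A Groebner basis of the Jacobian ideal J(f) in C{s,t} is {s^3 - 3*s^2*t - 6*s^2 + 12*s*t - 6*t^2, 3*s^2 + s*t^2 - 6*s*t + 3*t^2, 3*s^2 - 6*s*t + t^3 + 3*t^2}; counting standard monomials gives mu = 7. Corank 2; j^3 = (s - t)^3 is a perfect cube, so E-series; the 4-jet and mu = 7 give E_7.

E_{7}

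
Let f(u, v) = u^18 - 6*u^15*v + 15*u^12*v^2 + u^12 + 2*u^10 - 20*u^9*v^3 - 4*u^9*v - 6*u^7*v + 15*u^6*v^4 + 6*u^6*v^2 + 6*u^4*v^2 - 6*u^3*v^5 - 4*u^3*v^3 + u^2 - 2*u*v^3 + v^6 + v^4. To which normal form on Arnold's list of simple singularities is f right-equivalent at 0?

A3

The Hessian of f at 0 is [[2, 0], [0, 0]] with rank 1, so corank 1. A Groebner basis of the Jacobian ideal J(f) in C{u,v} is {v^3, u}; counting standard monomials gives mu = 3. Corank 1: A-series; mu = 3 gives A_3.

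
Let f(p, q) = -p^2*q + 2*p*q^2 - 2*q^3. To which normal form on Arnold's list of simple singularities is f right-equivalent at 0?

D_4

The Hessian of f at 0 has rank 0. Corank 2; j^3 = -q*(p^2 - 2*p*q + 2*q^2) splits into three distinct lines over C (the quadratic factor has nonzero discriminant), so D_4.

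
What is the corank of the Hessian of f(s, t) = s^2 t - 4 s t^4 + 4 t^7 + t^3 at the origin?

Hessian at 0 has rank 0.

2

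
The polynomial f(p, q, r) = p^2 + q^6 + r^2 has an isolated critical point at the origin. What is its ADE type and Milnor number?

Type A_5, Milnor number mu = 5.

The Hessian of f at 0 is [[2, 0, 0], [0, 0, 0], [0, 0, 2]] with rank 2, so corank 1. A Groebner basis of the Jacobian ideal J(f) in C{p,q,r} is {q^5, p, r}; counting standard monomials gives mu = 5. Corank 1: A-series; mu = 5 gives A_5.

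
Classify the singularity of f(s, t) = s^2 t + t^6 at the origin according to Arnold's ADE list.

D_{7}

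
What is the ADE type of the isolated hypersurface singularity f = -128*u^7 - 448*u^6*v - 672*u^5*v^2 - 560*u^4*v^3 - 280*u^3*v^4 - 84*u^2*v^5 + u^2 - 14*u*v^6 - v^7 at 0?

A6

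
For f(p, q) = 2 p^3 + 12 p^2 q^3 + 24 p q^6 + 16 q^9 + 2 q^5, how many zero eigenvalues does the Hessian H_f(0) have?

2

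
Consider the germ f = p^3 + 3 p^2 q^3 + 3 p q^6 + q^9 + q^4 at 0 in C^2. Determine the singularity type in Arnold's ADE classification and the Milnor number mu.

The Hessian of f at 0 has rank 0. Corank 2; j^3 = p^3 is a perfect cube, so E-series; the 4-jet and mu = 6 give E_6.

Type E6, Milnor number mu = 6.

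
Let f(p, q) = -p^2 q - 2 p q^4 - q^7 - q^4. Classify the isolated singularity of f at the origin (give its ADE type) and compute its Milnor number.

The Hessian of f at 0 has rank 0. Corank 2; j^3 = -p^2*q has shape L^2 M (L != M), so D-series; mu = 5 gives D_5.

Type D_5, Milnor number mu = 5.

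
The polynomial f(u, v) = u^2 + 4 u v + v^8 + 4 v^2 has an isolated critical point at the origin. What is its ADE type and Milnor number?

Type A7, Milnor number mu = 7.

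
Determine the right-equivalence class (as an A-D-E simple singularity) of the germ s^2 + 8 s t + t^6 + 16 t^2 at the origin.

A5

The Hessian of f at 0 has rank 1. Corank 1: A-series; mu = 5 gives A_5.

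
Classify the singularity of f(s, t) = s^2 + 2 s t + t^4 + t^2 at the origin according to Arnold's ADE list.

A_{3}

The Hessian of f at 0 has rank 1. Corank 1: A-series; mu = 3 gives A_3.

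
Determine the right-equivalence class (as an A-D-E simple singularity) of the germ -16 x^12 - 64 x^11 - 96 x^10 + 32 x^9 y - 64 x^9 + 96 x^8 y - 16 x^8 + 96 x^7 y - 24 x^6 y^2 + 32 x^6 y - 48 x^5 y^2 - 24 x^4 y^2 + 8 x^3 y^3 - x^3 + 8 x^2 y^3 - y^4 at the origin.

The Hessian of f at 0 has rank 0. Corank 2; j^3 = -x^3 is a perfect cube, so E-series; the 4-jet and mu = 6 give E_6.

E_6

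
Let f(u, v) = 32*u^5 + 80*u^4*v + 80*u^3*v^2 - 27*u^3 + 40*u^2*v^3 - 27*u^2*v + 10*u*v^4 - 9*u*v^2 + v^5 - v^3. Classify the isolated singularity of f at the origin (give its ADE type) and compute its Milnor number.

The Hessian of f at 0 is [[0, 0], [0, 0]] with rank 0, so corank 2. A Groebner basis of the Jacobian ideal J(f) in C{u,v} is {v^5, u*v^3 + 3*v^4/8, u^2 + 2*u*v/3 + v^2/9}; counting standard monomials gives mu = 8. Corank 2; j^3 = -(3*u + v)^3 is a perfect cube, so E-series; the 5-jet and mu = 8 give E_8.

Type E8, Milnor number mu = 8.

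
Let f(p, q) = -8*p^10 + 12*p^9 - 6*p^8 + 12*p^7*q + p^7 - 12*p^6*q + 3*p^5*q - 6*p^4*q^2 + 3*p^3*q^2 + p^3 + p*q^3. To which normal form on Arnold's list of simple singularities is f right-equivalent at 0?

The Hessian of f at 0 has rank 0. Corank 2; j^3 = p^3 is a perfect cube, so E-series; the 4-jet and mu = 7 give E_7.

E_{7}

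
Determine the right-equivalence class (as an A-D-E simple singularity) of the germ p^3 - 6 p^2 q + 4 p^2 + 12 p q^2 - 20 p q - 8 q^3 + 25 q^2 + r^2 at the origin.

A_2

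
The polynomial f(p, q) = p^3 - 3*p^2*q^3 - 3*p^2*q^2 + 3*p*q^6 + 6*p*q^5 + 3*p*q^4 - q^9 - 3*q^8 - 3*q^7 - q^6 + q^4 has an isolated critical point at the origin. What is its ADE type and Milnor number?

Type E6, Milnor number mu = 6.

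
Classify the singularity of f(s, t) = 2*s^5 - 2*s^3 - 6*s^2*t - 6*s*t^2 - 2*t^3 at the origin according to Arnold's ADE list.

E_8

The Hessian of f at 0 is [[0, 0], [0, 0]] with rank 0, so corank 2. A Groebner basis of the Jacobian ideal J(f) in C{s,t} is {t^5, s*t^3 + 3*t^4/4, s^2 + 2*s*t + t^2}; counting standard monomials gives mu = 8. Corank 2; j^3 = -2*(s + t)^3 is a perfect cube, so E-series; the 5-jet and mu = 8 give E_8.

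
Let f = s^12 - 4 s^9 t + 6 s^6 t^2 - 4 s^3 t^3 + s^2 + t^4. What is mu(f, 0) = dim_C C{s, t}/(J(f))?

The Hessian of f at 0 is [[2, 0], [0, 0]] with rank 1, so corank 1. A Groebner basis of the Jacobian ideal J(f) in C{s,t} is {t^3, s}; counting standard monomials gives mu = 3. Corank 1: A-series; mu = 3 gives A_3.

3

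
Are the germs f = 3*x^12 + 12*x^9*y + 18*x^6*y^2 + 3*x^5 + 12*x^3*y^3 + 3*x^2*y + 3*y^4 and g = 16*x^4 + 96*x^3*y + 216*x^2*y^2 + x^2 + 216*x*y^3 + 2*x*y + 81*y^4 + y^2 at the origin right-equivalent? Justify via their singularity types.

The Hessian of f at 0 is [[0, 0], [0, 0]] with rank 0, so corank 2. A Groebner basis of the Jacobian ideal J(f) in C{x,y} is {x^3, x^2/4 + y^3, x*y}; counting standard monomials gives mu = 5. Corank 2; j^3 = 3*x^2*y has shape L^2 M (L != M), so D-series; mu = 5 gives D_5. The Hessian of g at 0 is [[2, 2], [2, 2]] with rank 1, so corank 1. A Groebner basis of the Jacobian ideal J(g) in C{x,y} is {y^3, x + y}; counting standard monomials gives mu = 3. Corank 1: A-series; mu = 3 gives A_3. f is D_5 but g is A_3, hence not right-equivalent.

No.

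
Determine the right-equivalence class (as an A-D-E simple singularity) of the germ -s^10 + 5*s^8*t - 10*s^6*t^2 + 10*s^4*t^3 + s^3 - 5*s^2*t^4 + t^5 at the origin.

The Hessian of f at 0 is [[0, 0], [0, 0]] with rank 0, so corank 2. A Groebner basis of the Jacobian ideal J(f) in C{s,t} is {t^4, s^2}; counting standard monomials gives mu = 8. Corank 2; j^3 = s^3 is a perfect cube, so E-series; the 5-jet and mu = 8 give E_8.

E_{8}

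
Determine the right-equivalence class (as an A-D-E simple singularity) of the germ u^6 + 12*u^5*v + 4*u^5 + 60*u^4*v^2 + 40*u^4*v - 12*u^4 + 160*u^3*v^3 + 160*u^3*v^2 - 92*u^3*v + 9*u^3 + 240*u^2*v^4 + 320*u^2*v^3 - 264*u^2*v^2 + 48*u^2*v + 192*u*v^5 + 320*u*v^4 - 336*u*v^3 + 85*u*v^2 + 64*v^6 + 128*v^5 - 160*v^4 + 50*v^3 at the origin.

The Hessian of f at 0 has rank 0. Corank 2; j^3 = (u + 2*v)*(3*u + 5*v)^2 has shape L^2 M (L != M), so D-series; mu = 7 gives D_7.

D_7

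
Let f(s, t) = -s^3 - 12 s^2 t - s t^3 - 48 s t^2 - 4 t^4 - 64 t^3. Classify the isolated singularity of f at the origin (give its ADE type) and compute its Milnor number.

Type E7, Milnor number mu = 7.

The Hessian of f at 0 is [[0, 0], [0, 0]] with rank 0, so corank 2. A Groebner basis of the Jacobian ideal J(f) in C{s,t} is {s^3 + 12*s^2*t + 384*s^2 + 3072*s*t + 6144*t^2, -12*s^2 + s*t^2 - 96*s*t - 192*t^2, 3*s^2 + 24*s*t + t^3 + 48*t^2}; counting standard monomials gives mu = 7. Corank 2; j^3 = -(s + 4*t)^3 is a perfect cube, so E-series; the 4-jet and mu = 7 give E_7.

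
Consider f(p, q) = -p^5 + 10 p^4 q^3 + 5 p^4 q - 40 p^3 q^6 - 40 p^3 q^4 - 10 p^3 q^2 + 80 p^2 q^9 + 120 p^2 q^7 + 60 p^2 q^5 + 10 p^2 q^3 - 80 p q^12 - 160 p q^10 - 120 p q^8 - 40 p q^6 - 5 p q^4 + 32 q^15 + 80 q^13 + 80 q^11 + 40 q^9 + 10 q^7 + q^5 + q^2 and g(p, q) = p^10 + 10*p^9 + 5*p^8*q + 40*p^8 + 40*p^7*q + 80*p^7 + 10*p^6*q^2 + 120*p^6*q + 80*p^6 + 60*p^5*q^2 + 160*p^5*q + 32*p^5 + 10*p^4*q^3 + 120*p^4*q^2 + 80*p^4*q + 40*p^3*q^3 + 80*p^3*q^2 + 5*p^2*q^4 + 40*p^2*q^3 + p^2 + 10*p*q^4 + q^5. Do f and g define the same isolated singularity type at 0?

Yes.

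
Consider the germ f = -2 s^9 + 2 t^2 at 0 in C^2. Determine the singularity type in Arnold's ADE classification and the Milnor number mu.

Type A8, Milnor number mu = 8.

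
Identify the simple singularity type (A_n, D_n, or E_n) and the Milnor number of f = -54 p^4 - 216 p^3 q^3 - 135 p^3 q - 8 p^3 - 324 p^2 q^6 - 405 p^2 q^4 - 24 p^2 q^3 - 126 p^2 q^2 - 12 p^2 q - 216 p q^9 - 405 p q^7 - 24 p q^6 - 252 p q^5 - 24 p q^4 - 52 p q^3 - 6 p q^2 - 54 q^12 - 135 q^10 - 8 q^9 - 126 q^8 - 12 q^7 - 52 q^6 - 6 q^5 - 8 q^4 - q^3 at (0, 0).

Type E_{7}, Milnor number mu = 7.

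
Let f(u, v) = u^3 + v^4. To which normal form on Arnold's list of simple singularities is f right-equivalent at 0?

E_{6}

The Hessian of f at 0 has rank 0. Corank 2; j^3 = u^3 is a perfect cube, so E-series; the 4-jet and mu = 6 give E_6.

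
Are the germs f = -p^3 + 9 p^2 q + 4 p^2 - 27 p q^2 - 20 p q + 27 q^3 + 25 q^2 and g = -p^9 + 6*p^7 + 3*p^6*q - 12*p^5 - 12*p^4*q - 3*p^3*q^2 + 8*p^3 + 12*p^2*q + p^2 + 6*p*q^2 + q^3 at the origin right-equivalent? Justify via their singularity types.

The Hessian of f at 0 has rank 1. Corank 1: A-series; mu = 2 gives A_2. The Hessian of g at 0 has rank 1. Corank 1: A-series; mu = 2 gives A_2. Both have type A_2, hence right-equivalent.

Yes.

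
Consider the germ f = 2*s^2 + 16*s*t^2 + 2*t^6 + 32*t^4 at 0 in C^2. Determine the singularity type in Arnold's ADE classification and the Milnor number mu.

The Hessian of f at 0 has rank 1. Corank 1: A-series; mu = 5 gives A_5.

Type A_{5}, Milnor number mu = 5.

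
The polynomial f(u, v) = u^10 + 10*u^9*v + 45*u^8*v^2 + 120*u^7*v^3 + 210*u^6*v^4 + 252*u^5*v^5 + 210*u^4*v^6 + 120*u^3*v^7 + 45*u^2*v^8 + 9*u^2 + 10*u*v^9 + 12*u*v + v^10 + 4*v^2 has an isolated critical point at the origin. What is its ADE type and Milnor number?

Type A_{9}, Milnor number mu = 9.

The Hessian of f at 0 has rank 1. Corank 1: A-series; mu = 9 gives A_9.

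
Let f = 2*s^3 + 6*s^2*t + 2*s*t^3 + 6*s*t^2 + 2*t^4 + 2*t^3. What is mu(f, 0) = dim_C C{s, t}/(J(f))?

7

The Hessian of f at 0 has rank 0. Corank 2; j^3 = 2*(s + t)^3 is a perfect cube, so E-series; the 4-jet and mu = 7 give E_7.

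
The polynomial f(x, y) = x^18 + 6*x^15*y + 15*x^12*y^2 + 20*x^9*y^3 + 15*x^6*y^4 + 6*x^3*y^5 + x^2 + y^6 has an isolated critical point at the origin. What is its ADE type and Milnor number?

The Hessian of f at 0 is [[2, 0], [0, 0]] with rank 1, so corank 1. A Groebner basis of the Jacobian ideal J(f) in C{x,y} is {y^5, x}; counting standard monomials gives mu = 5. Corank 1: A-series; mu = 5 gives A_5.

Type A_5, Milnor number mu = 5.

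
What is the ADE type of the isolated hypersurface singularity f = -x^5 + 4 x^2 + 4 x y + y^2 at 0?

A_{4}

The Hessian of f at 0 has rank 1. Corank 1: A-series; mu = 4 gives A_4.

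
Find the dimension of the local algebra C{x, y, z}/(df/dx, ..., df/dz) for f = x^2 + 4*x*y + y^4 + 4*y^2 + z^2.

The Hessian of f at 0 is [[2, 4, 0], [4, 8, 0], [0, 0, 2]] with rank 2, so corank 1. A Groebner basis of the Jacobian ideal J(f) in C{x,y,z} is {y^3, x + 2*y, z}; counting standard monomials gives mu = 3. Corank 1: A-series; mu = 3 gives A_3.

3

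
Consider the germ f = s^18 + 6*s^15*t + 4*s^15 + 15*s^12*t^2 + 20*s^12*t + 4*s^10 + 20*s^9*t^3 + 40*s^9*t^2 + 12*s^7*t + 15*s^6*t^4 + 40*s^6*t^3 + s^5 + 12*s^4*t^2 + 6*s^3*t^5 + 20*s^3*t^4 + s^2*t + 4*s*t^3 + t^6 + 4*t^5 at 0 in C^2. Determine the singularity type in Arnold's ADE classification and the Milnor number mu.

The Hessian of f at 0 has rank 0. Corank 2; j^3 = s^2*t has shape L^2 M (L != M), so D-series; mu = 7 gives D_7.

Type D_{7}, Milnor number mu = 7.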